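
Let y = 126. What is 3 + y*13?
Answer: 1641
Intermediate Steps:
3 + y*13 = 3 + 126*13 = 3 + 1638 = 1641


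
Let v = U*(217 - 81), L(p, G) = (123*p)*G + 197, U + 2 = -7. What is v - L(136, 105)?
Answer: -1757861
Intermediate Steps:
U = -9 (U = -2 - 7 = -9)
L(p, G) = 197 + 123*G*p (L(p, G) = 123*G*p + 197 = 197 + 123*G*p)
v = -1224 (v = -9*(217 - 81) = -9*136 = -1224)
v - L(136, 105) = -1224 - (197 + 123*105*136) = -1224 - (197 + 1756440) = -1224 - 1*1756637 = -1224 - 1756637 = -1757861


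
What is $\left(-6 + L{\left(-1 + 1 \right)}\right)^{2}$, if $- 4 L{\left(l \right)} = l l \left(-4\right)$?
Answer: $36$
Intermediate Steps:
$L{\left(l \right)} = l^{2}$ ($L{\left(l \right)} = - \frac{l l \left(-4\right)}{4} = - \frac{l^{2} \left(-4\right)}{4} = - \frac{\left(-4\right) l^{2}}{4} = l^{2}$)
$\left(-6 + L{\left(-1 + 1 \right)}\right)^{2} = \left(-6 + \left(-1 + 1\right)^{2}\right)^{2} = \left(-6 + 0^{2}\right)^{2} = \left(-6 + 0\right)^{2} = \left(-6\right)^{2} = 36$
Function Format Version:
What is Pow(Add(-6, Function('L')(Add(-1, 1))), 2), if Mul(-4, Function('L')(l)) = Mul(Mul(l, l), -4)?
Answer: 36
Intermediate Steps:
Function('L')(l) = Pow(l, 2) (Function('L')(l) = Mul(Rational(-1, 4), Mul(Mul(l, l), -4)) = Mul(Rational(-1, 4), Mul(Pow(l, 2), -4)) = Mul(Rational(-1, 4), Mul(-4, Pow(l, 2))) = Pow(l, 2))
Pow(Add(-6, Function('L')(Add(-1, 1))), 2) = Pow(Add(-6, Pow(Add(-1, 1), 2)), 2) = Pow(Add(-6, Pow(0, 2)), 2) = Pow(Add(-6, 0), 2) = Pow(-6, 2) = 36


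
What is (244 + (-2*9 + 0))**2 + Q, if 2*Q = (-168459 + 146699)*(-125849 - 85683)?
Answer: 2301519236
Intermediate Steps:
Q = 2301468160 (Q = ((-168459 + 146699)*(-125849 - 85683))/2 = (-21760*(-211532))/2 = (1/2)*4602936320 = 2301468160)
(244 + (-2*9 + 0))**2 + Q = (244 + (-2*9 + 0))**2 + 2301468160 = (244 + (-18 + 0))**2 + 2301468160 = (244 - 18)**2 + 2301468160 = 226**2 + 2301468160 = 51076 + 2301468160 = 2301519236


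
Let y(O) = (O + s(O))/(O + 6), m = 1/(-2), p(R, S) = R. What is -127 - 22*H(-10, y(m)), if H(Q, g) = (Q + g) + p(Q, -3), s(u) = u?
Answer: 317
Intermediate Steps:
m = -½ ≈ -0.50000
y(O) = 2*O/(6 + O) (y(O) = (O + O)/(O + 6) = (2*O)/(6 + O) = 2*O/(6 + O))
H(Q, g) = g + 2*Q (H(Q, g) = (Q + g) + Q = g + 2*Q)
-127 - 22*H(-10, y(m)) = -127 - 22*(2*(-½)/(6 - ½) + 2*(-10)) = -127 - 22*(2*(-½)/(11/2) - 20) = -127 - 22*(2*(-½)*(2/11) - 20) = -127 - 22*(-2/11 - 20) = -127 - 22*(-222/11) = -127 + 444 = 317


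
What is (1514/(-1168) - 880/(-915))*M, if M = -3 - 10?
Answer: 464711/106872 ≈ 4.3483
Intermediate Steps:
M = -13
(1514/(-1168) - 880/(-915))*M = (1514/(-1168) - 880/(-915))*(-13) = (1514*(-1/1168) - 880*(-1/915))*(-13) = (-757/584 + 176/183)*(-13) = -35747/106872*(-13) = 464711/106872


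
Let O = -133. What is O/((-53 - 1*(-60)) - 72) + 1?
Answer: 198/65 ≈ 3.0462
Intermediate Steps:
O/((-53 - 1*(-60)) - 72) + 1 = -133/((-53 - 1*(-60)) - 72) + 1 = -133/((-53 + 60) - 72) + 1 = -133/(7 - 72) + 1 = -133/(-65) + 1 = -1/65*(-133) + 1 = 133/65 + 1 = 198/65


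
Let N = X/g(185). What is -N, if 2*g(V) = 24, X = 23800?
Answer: -5950/3 ≈ -1983.3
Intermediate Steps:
g(V) = 12 (g(V) = (½)*24 = 12)
N = 5950/3 (N = 23800/12 = 23800*(1/12) = 5950/3 ≈ 1983.3)
-N = -1*5950/3 = -5950/3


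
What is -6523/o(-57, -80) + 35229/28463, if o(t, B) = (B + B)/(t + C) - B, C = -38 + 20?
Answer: -249232737/3187856 ≈ -78.182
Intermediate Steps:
C = -18
o(t, B) = -B + 2*B/(-18 + t) (o(t, B) = (B + B)/(t - 18) - B = (2*B)/(-18 + t) - B = 2*B/(-18 + t) - B = -B + 2*B/(-18 + t))
-6523/o(-57, -80) + 35229/28463 = -6523*(-(-18 - 57)/(80*(20 - 1*(-57)))) + 35229/28463 = -6523*15/(16*(20 + 57)) + 35229*(1/28463) = -6523/((-80*(-1/75)*77)) + 35229/28463 = -6523/1232/15 + 35229/28463 = -6523*15/1232 + 35229/28463 = -8895/112 + 35229/28463 = -249232737/3187856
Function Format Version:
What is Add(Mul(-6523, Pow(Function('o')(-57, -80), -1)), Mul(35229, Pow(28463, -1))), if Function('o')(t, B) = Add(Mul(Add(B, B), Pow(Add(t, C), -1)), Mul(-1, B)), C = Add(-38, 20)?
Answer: Rational(-249232737, 3187856) ≈ -78.182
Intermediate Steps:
C = -18
Function('o')(t, B) = Add(Mul(-1, B), Mul(2, B, Pow(Add(-18, t), -1))) (Function('o')(t, B) = Add(Mul(Add(B, B), Pow(Add(t, -18), -1)), Mul(-1, B)) = Add(Mul(Mul(2, B), Pow(Add(-18, t), -1)), Mul(-1, B)) = Add(Mul(2, B, Pow(Add(-18, t), -1)), Mul(-1, B)) = Add(Mul(-1, B), Mul(2, B, Pow(Add(-18, t), -1))))
Add(Mul(-6523, Pow(Function('o')(-57, -80), -1)), Mul(35229, Pow(28463, -1))) = Add(Mul(-6523, Pow(Mul(-80, Pow(Add(-18, -57), -1), Add(20, Mul(-1, -57))), -1)), Mul(35229, Pow(28463, -1))) = Add(Mul(-6523, Pow(Mul(-80, Pow(-75, -1), Add(20, 57)), -1)), Mul(35229, Rational(1, 28463))) = Add(Mul(-6523, Pow(Mul(-80, Rational(-1, 75), 77), -1)), Rational(35229, 28463)) = Add(Mul(-6523, Pow(Rational(1232, 15), -1)), Rational(35229, 28463)) = Add(Mul(-6523, Rational(15, 1232)), Rational(35229, 28463)) = Add(Rational(-8895, 112), Rational(35229, 28463)) = Rational(-249232737, 3187856)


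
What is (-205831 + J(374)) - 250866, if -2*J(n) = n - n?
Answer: -456697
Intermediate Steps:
J(n) = 0 (J(n) = -(n - n)/2 = -½*0 = 0)
(-205831 + J(374)) - 250866 = (-205831 + 0) - 250866 = -205831 - 250866 = -456697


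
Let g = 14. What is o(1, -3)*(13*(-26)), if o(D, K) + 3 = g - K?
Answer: -4732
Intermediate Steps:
o(D, K) = 11 - K (o(D, K) = -3 + (14 - K) = 11 - K)
o(1, -3)*(13*(-26)) = (11 - 1*(-3))*(13*(-26)) = (11 + 3)*(-338) = 14*(-338) = -4732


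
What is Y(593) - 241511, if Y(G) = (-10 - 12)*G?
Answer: -254557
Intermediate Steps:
Y(G) = -22*G
Y(593) - 241511 = -22*593 - 241511 = -13046 - 241511 = -254557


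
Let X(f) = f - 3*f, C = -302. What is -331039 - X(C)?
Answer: -331643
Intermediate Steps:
X(f) = -2*f
-331039 - X(C) = -331039 - (-2)*(-302) = -331039 - 1*604 = -331039 - 604 = -331643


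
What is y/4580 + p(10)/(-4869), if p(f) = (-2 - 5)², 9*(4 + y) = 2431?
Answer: 214255/4460004 ≈ 0.048039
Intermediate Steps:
y = 2395/9 (y = -4 + (⅑)*2431 = -4 + 2431/9 = 2395/9 ≈ 266.11)
p(f) = 49 (p(f) = (-7)² = 49)
y/4580 + p(10)/(-4869) = (2395/9)/4580 + 49/(-4869) = (2395/9)*(1/4580) + 49*(-1/4869) = 479/8244 - 49/4869 = 214255/4460004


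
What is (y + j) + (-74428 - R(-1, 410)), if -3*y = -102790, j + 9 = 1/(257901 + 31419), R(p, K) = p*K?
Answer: -3834808013/96440 ≈ -39764.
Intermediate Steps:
R(p, K) = K*p
j = -2603879/289320 (j = -9 + 1/(257901 + 31419) = -9 + 1/289320 = -2603879/289320 ≈ -9.0000)
y = 102790/3 (y = -1/3*(-102790) = 102790/3 ≈ 34263.)
(y + j) + (-74428 - R(-1, 410)) = (102790/3 - 2603879/289320) + (-74428 - 410*(-1)) = 3303487907/96440 + (-74428 - 1*(-410)) = 3303487907/96440 + (-74428 + 410) = 3303487907/96440 - 74018 = -3834808013/96440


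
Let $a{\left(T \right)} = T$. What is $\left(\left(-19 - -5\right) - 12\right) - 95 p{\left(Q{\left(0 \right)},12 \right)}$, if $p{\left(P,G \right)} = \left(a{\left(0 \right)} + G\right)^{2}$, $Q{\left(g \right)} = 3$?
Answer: $-13706$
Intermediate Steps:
$p{\left(P,G \right)} = G^{2}$ ($p{\left(P,G \right)} = \left(0 + G\right)^{2} = G^{2}$)
$\left(\left(-19 - -5\right) - 12\right) - 95 p{\left(Q{\left(0 \right)},12 \right)} = \left(\left(-19 - -5\right) - 12\right) - 95 \cdot 12^{2} = \left(\left(-19 + 5\right) - 12\right) - 13680 = \left(-14 - 12\right) - 13680 = -26 - 13680 = -13706$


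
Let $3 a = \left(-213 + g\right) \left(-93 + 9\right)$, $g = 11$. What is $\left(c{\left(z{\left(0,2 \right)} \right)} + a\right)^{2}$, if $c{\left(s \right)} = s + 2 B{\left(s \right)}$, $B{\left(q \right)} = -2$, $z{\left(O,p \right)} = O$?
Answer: $31945104$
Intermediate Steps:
$a = 5656$ ($a = \frac{\left(-213 + 11\right) \left(-93 + 9\right)}{3} = \frac{\left(-202\right) \left(-84\right)}{3} = \frac{1}{3} \cdot 16968 = 5656$)
$c{\left(s \right)} = -4 + s$ ($c{\left(s \right)} = s + 2 \left(-2\right) = s - 4 = -4 + s$)
$\left(c{\left(z{\left(0,2 \right)} \right)} + a\right)^{2} = \left(\left(-4 + 0\right) + 5656\right)^{2} = \left(-4 + 5656\right)^{2} = 5652^{2} = 31945104$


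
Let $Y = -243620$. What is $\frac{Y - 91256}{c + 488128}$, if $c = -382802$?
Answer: $- \frac{167438}{52663} \approx -3.1794$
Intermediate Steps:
$\frac{Y - 91256}{c + 488128} = \frac{-243620 - 91256}{-382802 + 488128} = - \frac{334876}{105326} = \left(-334876\right) \frac{1}{105326} = - \frac{167438}{52663}$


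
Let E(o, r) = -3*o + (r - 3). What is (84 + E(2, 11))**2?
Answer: 7396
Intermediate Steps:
E(o, r) = -3 + r - 3*o (E(o, r) = -3*o + (-3 + r) = -3 + r - 3*o)
(84 + E(2, 11))**2 = (84 + (-3 + 11 - 3*2))**2 = (84 + (-3 + 11 - 6))**2 = (84 + 2)**2 = 86**2 = 7396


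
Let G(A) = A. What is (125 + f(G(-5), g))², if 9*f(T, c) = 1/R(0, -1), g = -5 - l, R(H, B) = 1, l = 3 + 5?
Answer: 1267876/81 ≈ 15653.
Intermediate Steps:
l = 8
g = -13 (g = -5 - 1*8 = -5 - 8 = -13)
f(T, c) = ⅑ (f(T, c) = (⅑)/1 = (⅑)*1 = ⅑)
(125 + f(G(-5), g))² = (125 + ⅑)² = (1126/9)² = 1267876/81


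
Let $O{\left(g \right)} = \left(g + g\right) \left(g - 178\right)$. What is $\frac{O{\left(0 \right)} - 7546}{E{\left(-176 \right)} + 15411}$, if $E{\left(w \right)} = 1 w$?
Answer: $- \frac{686}{1385} \approx -0.49531$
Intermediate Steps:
$E{\left(w \right)} = w$
$O{\left(g \right)} = 2 g \left(-178 + g\right)$
$\frac{O{\left(0 \right)} - 7546}{E{\left(-176 \right)} + 15411} = \frac{2 \cdot 0 \left(-178 + 0\right) - 7546}{-176 + 15411} = \frac{2 \cdot 0 \left(-178\right) - 7546}{15235} = \left(0 - 7546\right) \frac{1}{15235} = \left(-7546\right) \frac{1}{15235} = - \frac{686}{1385}$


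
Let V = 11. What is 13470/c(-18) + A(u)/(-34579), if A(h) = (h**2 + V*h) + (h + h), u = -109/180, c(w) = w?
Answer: -838402190821/1120359600 ≈ -748.33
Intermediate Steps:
u = -109/180 (u = -109*1/180 = -109/180 ≈ -0.60556)
A(h) = h**2 + 13*h (A(h) = (h**2 + 11*h) + (h + h) = (h**2 + 11*h) + 2*h = h**2 + 13*h)
13470/c(-18) + A(u)/(-34579) = 13470/(-18) - 109*(13 - 109/180)/180/(-34579) = 13470*(-1/18) - 109/180*2231/180*(-1/34579) = -2245/3 - 243179/32400*(-1/34579) = -2245/3 + 243179/1120359600 = -838402190821/1120359600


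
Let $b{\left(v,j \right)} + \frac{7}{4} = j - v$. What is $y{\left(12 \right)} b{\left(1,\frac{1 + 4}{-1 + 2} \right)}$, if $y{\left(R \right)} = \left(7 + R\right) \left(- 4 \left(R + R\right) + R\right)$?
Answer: $-3591$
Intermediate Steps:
$y{\left(R \right)} = - 7 R \left(7 + R\right)$ ($y{\left(R \right)} = \left(7 + R\right) \left(- 4 \cdot 2 R + R\right) = \left(7 + R\right) \left(- 8 R + R\right) = \left(7 + R\right) \left(- 7 R\right) = - 7 R \left(7 + R\right)$)
$b{\left(v,j \right)} = - \frac{7}{4} + j - v$ ($b{\left(v,j \right)} = - \frac{7}{4} + \left(j - v\right) = - \frac{7}{4} + j - v$)
$y{\left(12 \right)} b{\left(1,\frac{1 + 4}{-1 + 2} \right)} = \left(-7\right) 12 \left(7 + 12\right) \left(- \frac{7}{4} + \frac{1 + 4}{-1 + 2} - 1\right) = \left(-7\right) 12 \cdot 19 \left(- \frac{7}{4} + \frac{5}{1} - 1\right) = - 1596 \left(- \frac{7}{4} + 5 \cdot 1 - 1\right) = - 1596 \left(- \frac{7}{4} + 5 - 1\right) = \left(-1596\right) \frac{9}{4} = -3591$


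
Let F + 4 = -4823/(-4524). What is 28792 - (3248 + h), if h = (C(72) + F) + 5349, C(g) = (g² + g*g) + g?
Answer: 3395761/348 ≈ 9757.9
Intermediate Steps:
C(g) = g + 2*g² (C(g) = (g² + g²) + g = 2*g² + g = g + 2*g²)
F = -1021/348 (F = -4 - 4823/(-4524) = -4 - 4823*(-1/4524) = -4 + 371/348 = -1021/348 ≈ -2.9339)
h = 5493551/348 (h = (72*(1 + 2*72) - 1021/348) + 5349 = (72*(1 + 144) - 1021/348) + 5349 = (72*145 - 1021/348) + 5349 = (10440 - 1021/348) + 5349 = 3632099/348 + 5349 = 5493551/348 ≈ 15786.)
28792 - (3248 + h) = 28792 - (3248 + 5493551/348) = 28792 - 1*6623855/348 = 28792 - 6623855/348 = 3395761/348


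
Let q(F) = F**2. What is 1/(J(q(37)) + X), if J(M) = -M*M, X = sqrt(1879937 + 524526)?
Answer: -1874161/3512477049458 - sqrt(2404463)/3512477049458 ≈ -5.3401e-7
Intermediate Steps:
X = sqrt(2404463) ≈ 1550.6
J(M) = -M**2
1/(J(q(37)) + X) = 1/(-(37**2)**2 + sqrt(2404463)) = 1/(-1*1369**2 + sqrt(2404463)) = 1/(-1*1874161 + sqrt(2404463)) = 1/(-1874161 + sqrt(2404463))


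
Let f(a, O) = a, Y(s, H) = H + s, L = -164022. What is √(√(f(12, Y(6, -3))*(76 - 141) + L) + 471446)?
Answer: √(471446 + 11*I*√1362) ≈ 686.62 + 0.296*I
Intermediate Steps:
√(√(f(12, Y(6, -3))*(76 - 141) + L) + 471446) = √(√(12*(76 - 141) - 164022) + 471446) = √(√(12*(-65) - 164022) + 471446) = √(√(-780 - 164022) + 471446) = √(√(-164802) + 471446) = √(11*I*√1362 + 471446) = √(471446 + 11*I*√1362)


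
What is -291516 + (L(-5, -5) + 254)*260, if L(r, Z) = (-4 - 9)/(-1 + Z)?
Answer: -674738/3 ≈ -2.2491e+5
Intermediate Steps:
L(r, Z) = -13/(-1 + Z)
-291516 + (L(-5, -5) + 254)*260 = -291516 + (-13/(-1 - 5) + 254)*260 = -291516 + (-13/(-6) + 254)*260 = -291516 + (-13*(-1/6) + 254)*260 = -291516 + (13/6 + 254)*260 = -291516 + (1537/6)*260 = -291516 + 199810/3 = -674738/3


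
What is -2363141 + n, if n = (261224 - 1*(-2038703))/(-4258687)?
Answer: -10063880155794/4258687 ≈ -2.3631e+6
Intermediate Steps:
n = -2299927/4258687 (n = (261224 + 2038703)*(-1/4258687) = 2299927*(-1/4258687) = -2299927/4258687 ≈ -0.54006)
-2363141 + n = -2363141 - 2299927/4258687 = -10063880155794/4258687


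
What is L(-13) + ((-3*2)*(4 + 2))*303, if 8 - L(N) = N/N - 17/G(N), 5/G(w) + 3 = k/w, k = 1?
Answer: -141849/13 ≈ -10911.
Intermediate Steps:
G(w) = 5/(-3 + 1/w)
L(N) = 7 - 17*(-1 + 3*N)/(5*N) (L(N) = 8 - (N/N - 17*(-(-1 + 3*N)/(5*N))) = 8 - (1 - (-17)*(-1 + 3*N)/(5*N)) = 8 - (1 + 17*(-1 + 3*N)/(5*N)) = 8 + (-1 - 17*(-1 + 3*N)/(5*N)) = 7 - 17*(-1 + 3*N)/(5*N))
L(-13) + ((-3*2)*(4 + 2))*303 = (⅕)*(17 - 16*(-13))/(-13) + ((-3*2)*(4 + 2))*303 = (⅕)*(-1/13)*(17 + 208) - 6*6*303 = (⅕)*(-1/13)*225 - 36*303 = -45/13 - 10908 = -141849/13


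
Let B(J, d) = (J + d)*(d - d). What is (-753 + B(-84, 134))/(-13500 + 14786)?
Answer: -753/1286 ≈ -0.58554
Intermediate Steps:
B(J, d) = 0 (B(J, d) = (J + d)*0 = 0)
(-753 + B(-84, 134))/(-13500 + 14786) = (-753 + 0)/(-13500 + 14786) = -753/1286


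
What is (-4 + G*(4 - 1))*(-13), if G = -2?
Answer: 130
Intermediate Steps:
(-4 + G*(4 - 1))*(-13) = (-4 - 2*(4 - 1))*(-13) = (-4 - 2*3)*(-13) = (-4 - 6)*(-13) = -10*(-13) = 130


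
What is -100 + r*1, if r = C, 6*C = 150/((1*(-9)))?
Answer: -925/9 ≈ -102.78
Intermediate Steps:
C = -25/9 (C = (150/((1*(-9))))/6 = (150/(-9))/6 = (150*(-⅑))/6 = (⅙)*(-50/3) = -25/9 ≈ -2.7778)
r = -25/9 ≈ -2.7778
-100 + r*1 = -100 - 25/9*1 = -100 - 25/9 = -925/9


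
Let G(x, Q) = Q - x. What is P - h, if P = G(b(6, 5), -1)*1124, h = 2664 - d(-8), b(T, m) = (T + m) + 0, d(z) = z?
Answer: -16160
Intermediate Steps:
b(T, m) = T + m
h = 2672 (h = 2664 - 1*(-8) = 2664 + 8 = 2672)
P = -13488 (P = (-1 - (6 + 5))*1124 = (-1 - 1*11)*1124 = (-1 - 11)*1124 = -12*1124 = -13488)
P - h = -13488 - 1*2672 = -13488 - 2672 = -16160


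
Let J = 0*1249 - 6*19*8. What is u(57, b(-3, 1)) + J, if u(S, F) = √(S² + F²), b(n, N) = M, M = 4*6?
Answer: -912 + 15*√17 ≈ -850.15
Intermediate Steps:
M = 24
b(n, N) = 24
u(S, F) = √(F² + S²)
J = -912 (J = 0 - 114*8 = 0 - 912 = -912)
u(57, b(-3, 1)) + J = √(24² + 57²) - 912 = √(576 + 3249) - 912 = √3825 - 912 = 15*√17 - 912 = -912 + 15*√17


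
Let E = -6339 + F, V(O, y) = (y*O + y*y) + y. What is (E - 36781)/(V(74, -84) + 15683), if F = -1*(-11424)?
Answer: -31696/16439 ≈ -1.9281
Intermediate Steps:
F = 11424
V(O, y) = y + y² + O*y (V(O, y) = (O*y + y²) + y = (y² + O*y) + y = y + y² + O*y)
E = 5085 (E = -6339 + 11424 = 5085)
(E - 36781)/(V(74, -84) + 15683) = (5085 - 36781)/(-84*(1 + 74 - 84) + 15683) = -31696/(-84*(-9) + 15683) = -31696/(756 + 15683) = -31696/16439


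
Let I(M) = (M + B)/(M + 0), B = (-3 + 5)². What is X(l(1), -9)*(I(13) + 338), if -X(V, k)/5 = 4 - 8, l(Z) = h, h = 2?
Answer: 88220/13 ≈ 6786.2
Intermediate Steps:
B = 4 (B = 2² = 4)
l(Z) = 2
X(V, k) = 20 (X(V, k) = -5*(4 - 8) = -5*(-4) = 20)
I(M) = (4 + M)/M (I(M) = (M + 4)/(M + 0) = (4 + M)/M)
X(l(1), -9)*(I(13) + 338) = 20*((4 + 13)/13 + 338) = 20*((1/13)*17 + 338) = 20*(17/13 + 338) = 20*(4411/13) = 88220/13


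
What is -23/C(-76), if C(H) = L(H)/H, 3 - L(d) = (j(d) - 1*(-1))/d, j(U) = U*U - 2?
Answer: 5776/261 ≈ 22.130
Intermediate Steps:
j(U) = -2 + U² (j(U) = U² - 2 = -2 + U²)
L(d) = 3 - (-1 + d²)/d (L(d) = 3 - ((-2 + d²) - 1*(-1))/d = 3 - ((-2 + d²) + 1)/d = 3 - (-1 + d²)/d)
C(H) = (3 + 1/H - H)/H
-23/C(-76) = -23/(-1 + (-76)⁻² + 3/(-76)) = -23/(-1 + 1/5776 + 3*(-1/76)) = -23/(-1 + 1/5776 - 3/76) = -23/(-6003/5776) = -23*(-5776/6003) = 5776/261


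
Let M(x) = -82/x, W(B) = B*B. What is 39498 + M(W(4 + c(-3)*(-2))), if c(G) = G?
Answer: 1974859/50 ≈ 39497.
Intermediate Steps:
W(B) = B²
39498 + M(W(4 + c(-3)*(-2))) = 39498 - 82/(4 - 3*(-2))² = 39498 - 82/(4 + 6)² = 39498 - 82/(10²) = 39498 - 82/100 = 39498 - 82*1/100 = 39498 - 41/50 = 1974859/50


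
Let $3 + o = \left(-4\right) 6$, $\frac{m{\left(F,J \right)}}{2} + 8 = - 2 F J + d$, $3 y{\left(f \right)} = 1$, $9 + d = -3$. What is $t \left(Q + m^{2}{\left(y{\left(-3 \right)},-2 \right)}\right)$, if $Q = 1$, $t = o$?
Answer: $-37659$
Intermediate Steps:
$d = -12$ ($d = -9 - 3 = -12$)
$y{\left(f \right)} = \frac{1}{3}$ ($y{\left(f \right)} = \frac{1}{3} \cdot 1 = \frac{1}{3}$)
$m{\left(F,J \right)} = -40 - 4 F J$ ($m{\left(F,J \right)} = -16 + 2 \left(- 2 F J - 12\right) = -16 + 2 \left(-12 - 2 F J\right) = -16 - \left(24 + 4 F J\right) = -40 - 4 F J$)
$o = -27$ ($o = -3 - 24 = -27$)
$t = -27$
$t \left(Q + m^{2}{\left(y{\left(-3 \right)},-2 \right)}\right) = - 27 \left(1 + \left(-40 - \frac{4}{3} \left(-2\right)\right)^{2}\right) = - 27 \left(1 + \left(-40 + \frac{8}{3}\right)^{2}\right) = - 27 \left(1 + \left(- \frac{112}{3}\right)^{2}\right) = - 27 \left(1 + \frac{12544}{9}\right) = \left(-27\right) \frac{12553}{9} = -37659$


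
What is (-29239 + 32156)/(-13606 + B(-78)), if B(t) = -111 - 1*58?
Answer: -2917/13775 ≈ -0.21176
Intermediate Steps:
B(t) = -169 (B(t) = -111 - 58 = -169)
(-29239 + 32156)/(-13606 + B(-78)) = (-29239 + 32156)/(-13606 - 169) = 2917/(-13775) = 2917*(-1/13775) = -2917/13775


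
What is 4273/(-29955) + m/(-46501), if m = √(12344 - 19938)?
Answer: -4273/29955 - I*√7594/46501 ≈ -0.14265 - 0.001874*I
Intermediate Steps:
m = I*√7594 (m = √(-7594) = I*√7594 ≈ 87.144*I)
4273/(-29955) + m/(-46501) = 4273/(-29955) + (I*√7594)/(-46501) = 4273*(-1/29955) + (I*√7594)*(-1/46501) = -4273/29955 - I*√7594/46501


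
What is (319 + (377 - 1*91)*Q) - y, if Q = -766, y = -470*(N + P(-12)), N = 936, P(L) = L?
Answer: 215523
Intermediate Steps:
y = -434280 (y = -470*(936 - 12) = -470*924 = -434280)
(319 + (377 - 1*91)*Q) - y = (319 + (377 - 1*91)*(-766)) - 1*(-434280) = (319 + (377 - 91)*(-766)) + 434280 = (319 + 286*(-766)) + 434280 = (319 - 219076) + 434280 = -218757 + 434280 = 215523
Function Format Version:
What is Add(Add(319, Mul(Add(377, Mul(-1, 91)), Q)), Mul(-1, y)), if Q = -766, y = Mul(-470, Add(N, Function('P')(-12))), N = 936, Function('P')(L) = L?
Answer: 215523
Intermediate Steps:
y = -434280 (y = Mul(-470, Add(936, -12)) = Mul(-470, 924) = -434280)
Add(Add(319, Mul(Add(377, Mul(-1, 91)), Q)), Mul(-1, y)) = Add(Add(319, Mul(Add(377, Mul(-1, 91)), -766)), Mul(-1, -434280)) = Add(Add(319, Mul(Add(377, -91), -766)), 434280) = Add(Add(319, Mul(286, -766)), 434280) = Add(Add(319, -219076), 434280) = Add(-218757, 434280) = 215523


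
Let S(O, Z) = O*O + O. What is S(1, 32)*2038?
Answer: 4076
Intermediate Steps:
S(O, Z) = O + O² (S(O, Z) = O² + O = O + O²)
S(1, 32)*2038 = (1*(1 + 1))*2038 = (1*2)*2038 = 2*2038 = 4076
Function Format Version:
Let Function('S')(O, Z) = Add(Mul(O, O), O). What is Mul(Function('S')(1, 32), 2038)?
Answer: 4076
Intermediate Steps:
Function('S')(O, Z) = Add(O, Pow(O, 2)) (Function('S')(O, Z) = Add(Pow(O, 2), O) = Add(O, Pow(O, 2)))
Mul(Function('S')(1, 32), 2038) = Mul(Mul(1, Add(1, 1)), 2038) = Mul(Mul(1, 2), 2038) = Mul(2, 2038) = 4076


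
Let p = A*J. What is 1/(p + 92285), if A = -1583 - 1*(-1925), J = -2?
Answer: 1/91601 ≈ 1.0917e-5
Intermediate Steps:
A = 342 (A = -1583 + 1925 = 342)
p = -684 (p = 342*(-2) = -684)
1/(p + 92285) = 1/(-684 + 92285) = 1/91601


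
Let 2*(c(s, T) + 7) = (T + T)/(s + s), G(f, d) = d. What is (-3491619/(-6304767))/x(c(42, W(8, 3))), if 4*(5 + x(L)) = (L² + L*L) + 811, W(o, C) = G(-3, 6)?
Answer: 65176888/26097832429 ≈ 0.0024974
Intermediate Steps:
W(o, C) = 6
c(s, T) = -7 + T/(2*s) (c(s, T) = -7 + ((T + T)/(s + s))/2 = -7 + ((2*T)/((2*s)))/2 = -7 + ((2*T)*(1/(2*s)))/2 = -7 + (T/s)/2 = -7 + T/(2*s))
x(L) = 791/4 + L²/2 (x(L) = -5 + ((L² + L*L) + 811)/4 = -5 + ((L² + L²) + 811)/4 = -5 + (2*L² + 811)/4 = -5 + (811 + 2*L²)/4 = -5 + (811/4 + L²/2) = 791/4 + L²/2)
(-3491619/(-6304767))/x(c(42, W(8, 3))) = (-3491619/(-6304767))/(791/4 + (-7 + (½)*6/42)²/2) = (-3491619*(-1/6304767))/(791/4 + (-7 + (½)*6*(1/42))²/2) = 1163873/(2101589*(791/4 + (-7 + 1/14)²/2)) = 1163873/(2101589*(791/4 + (-97/14)²/2)) = 1163873/(2101589*(791/4 + (½)*(9409/196))) = 1163873/(2101589*(791/4 + 9409/392)) = 1163873/(2101589*(86927/392)) = (1163873/2101589)*(392/86927) = 65176888/26097832429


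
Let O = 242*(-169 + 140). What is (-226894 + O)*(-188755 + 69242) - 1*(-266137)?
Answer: 27955790993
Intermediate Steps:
O = -7018 (O = 242*(-29) = -7018)
(-226894 + O)*(-188755 + 69242) - 1*(-266137) = (-226894 - 7018)*(-188755 + 69242) - 1*(-266137) = -233912*(-119513) + 266137 = 27955524856 + 266137 = 27955790993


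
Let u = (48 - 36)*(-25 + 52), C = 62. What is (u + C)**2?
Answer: 148996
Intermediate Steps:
u = 324 (u = 12*27 = 324)
(u + C)**2 = (324 + 62)**2 = 386**2 = 148996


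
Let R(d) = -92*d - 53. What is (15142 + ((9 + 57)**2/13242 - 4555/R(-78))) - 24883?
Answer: -153137892188/15720461 ≈ -9741.3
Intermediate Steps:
R(d) = -53 - 92*d
(15142 + ((9 + 57)**2/13242 - 4555/R(-78))) - 24883 = (15142 + ((9 + 57)**2/13242 - 4555/(-53 - 92*(-78)))) - 24883 = (15142 + (66**2*(1/13242) - 4555/(-53 + 7176))) - 24883 = (15142 + (4356*(1/13242) - 4555/7123)) - 24883 = (15142 + (726/2207 - 4555*1/7123)) - 24883 = (15142 + (726/2207 - 4555/7123)) - 24883 = (15142 - 4881587/15720461) - 24883 = 238034338875/15720461 - 24883 = -153137892188/15720461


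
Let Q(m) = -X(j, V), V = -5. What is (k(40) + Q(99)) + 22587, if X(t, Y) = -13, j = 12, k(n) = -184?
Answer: 22416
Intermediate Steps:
Q(m) = 13 (Q(m) = -1*(-13) = 13)
(k(40) + Q(99)) + 22587 = (-184 + 13) + 22587 = -171 + 22587 = 22416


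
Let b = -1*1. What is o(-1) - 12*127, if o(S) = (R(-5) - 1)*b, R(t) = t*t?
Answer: -1548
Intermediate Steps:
R(t) = t**2
b = -1
o(S) = -24 (o(S) = ((-5)**2 - 1)*(-1) = (25 - 1)*(-1) = 24*(-1) = -24)
o(-1) - 12*127 = -24 - 12*127 = -24 - 1524 = -1548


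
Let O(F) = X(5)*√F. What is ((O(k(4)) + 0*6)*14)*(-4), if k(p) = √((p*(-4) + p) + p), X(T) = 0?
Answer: 0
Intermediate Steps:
k(p) = √2*√(-p) (k(p) = √((-4*p + p) + p) = √(-3*p + p) = √(-2*p) = √2*√(-p))
O(F) = 0 (O(F) = 0*√F = 0)
((O(k(4)) + 0*6)*14)*(-4) = ((0 + 0*6)*14)*(-4) = ((0 + 0)*14)*(-4) = (0*14)*(-4) = 0*(-4) = 0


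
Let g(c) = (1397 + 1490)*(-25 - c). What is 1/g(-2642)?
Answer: 1/7555279 ≈ 1.3236e-7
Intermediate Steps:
g(c) = -72175 - 2887*c (g(c) = 2887*(-25 - c) = -72175 - 2887*c)
1/g(-2642) = 1/(-72175 - 2887*(-2642)) = 1/(-72175 + 7627454) = 1/7555279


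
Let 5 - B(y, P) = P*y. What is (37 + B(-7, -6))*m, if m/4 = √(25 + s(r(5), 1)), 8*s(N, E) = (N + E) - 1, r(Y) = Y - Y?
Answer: 0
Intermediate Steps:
r(Y) = 0
s(N, E) = -⅛ + E/8 + N/8 (s(N, E) = ((N + E) - 1)/8 = ((E + N) - 1)/8 = (-1 + E + N)/8 = -⅛ + E/8 + N/8)
B(y, P) = 5 - P*y
m = 20 (m = 4*√(25 + (-⅛ + (⅛)*1 + (⅛)*0)) = 4*√(25 + (-⅛ + ⅛ + 0)) = 4*√(25 + 0) = 4*√25 = 4*5 = 20)
(37 + B(-7, -6))*m = (37 + (5 - 1*(-6)*(-7)))*20 = (37 + (5 - 42))*20 = (37 - 37)*20 = 0*20 = 0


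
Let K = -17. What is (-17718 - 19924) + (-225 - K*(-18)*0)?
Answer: -37867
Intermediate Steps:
(-17718 - 19924) + (-225 - K*(-18)*0) = (-17718 - 19924) + (-225 - (-17*(-18))*0) = -37642 + (-225 - 306*0) = -37642 + (-225 - 1*0) = -37642 + (-225 + 0) = -37642 - 225 = -37867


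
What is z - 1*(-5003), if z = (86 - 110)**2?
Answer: 5579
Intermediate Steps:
z = 576 (z = (-24)**2 = 576)
z - 1*(-5003) = 576 - 1*(-5003) = 576 + 5003 = 5579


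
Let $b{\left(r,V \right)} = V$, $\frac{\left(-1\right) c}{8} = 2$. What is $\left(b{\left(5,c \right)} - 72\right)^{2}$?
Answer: $7744$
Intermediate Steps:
$c = -16$ ($c = \left(-8\right) 2 = -16$)
$\left(b{\left(5,c \right)} - 72\right)^{2} = \left(-16 - 72\right)^{2} = \left(-88\right)^{2} = 7744$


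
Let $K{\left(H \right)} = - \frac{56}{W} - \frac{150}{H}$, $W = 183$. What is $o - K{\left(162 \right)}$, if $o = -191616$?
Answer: $- \frac{315589523}{1647} \approx -1.9161 \cdot 10^{5}$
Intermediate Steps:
$K{\left(H \right)} = - \frac{56}{183} - \frac{150}{H}$
$o - K{\left(162 \right)} = -191616 - \left(- \frac{56}{183} - \frac{150}{162}\right) = -191616 - \left(- \frac{56}{183} - \frac{25}{27}\right) = -191616 - - \frac{2029}{1647} = -191616 + \frac{2029}{1647} = - \frac{315589523}{1647}$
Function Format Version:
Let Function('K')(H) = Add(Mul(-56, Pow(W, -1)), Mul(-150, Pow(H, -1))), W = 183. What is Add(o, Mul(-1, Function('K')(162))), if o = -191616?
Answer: Rational(-315589523, 1647) ≈ -1.9161e+5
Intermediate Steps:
Function('K')(H) = Add(Rational(-56, 183), Mul(-150, Pow(H, -1))) (Function('K')(H) = Add(Mul(-56, Pow(183, -1)), Mul(-150, Pow(H, -1))) = Add(Mul(-56, Rational(1, 183)), Mul(-150, Pow(H, -1))) = Add(Rational(-56, 183), Mul(-150, Pow(H, -1))))
Add(o, Mul(-1, Function('K')(162))) = Add(-191616, Mul(-1, Add(Rational(-56, 183), Mul(-150, Pow(162, -1))))) = Add(-191616, Mul(-1, Add(Rational(-56, 183), Mul(-150, Rational(1, 162))))) = Add(-191616, Mul(-1, Add(Rational(-56, 183), Rational(-25, 27)))) = Add(-191616, Mul(-1, Rational(-2029, 1647))) = Add(-191616, Rational(2029, 1647)) = Rational(-315589523, 1647)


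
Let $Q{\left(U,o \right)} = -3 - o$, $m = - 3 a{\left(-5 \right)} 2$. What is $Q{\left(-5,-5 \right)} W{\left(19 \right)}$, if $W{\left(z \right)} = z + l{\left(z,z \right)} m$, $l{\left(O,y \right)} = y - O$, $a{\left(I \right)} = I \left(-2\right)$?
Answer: $38$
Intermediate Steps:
$a{\left(I \right)} = - 2 I$
$m = -60$ ($m = - 3 \left(\left(-2\right) \left(-5\right)\right) 2 = \left(-3\right) 10 \cdot 2 = \left(-30\right) 2 = -60$)
$W{\left(z \right)} = z$ ($W{\left(z \right)} = z + \left(z - z\right) \left(-60\right) = z + 0 \left(-60\right) = z + 0 = z$)
$Q{\left(-5,-5 \right)} W{\left(19 \right)} = \left(-3 - -5\right) 19 = \left(-3 + 5\right) 19 = 2 \cdot 19 = 38$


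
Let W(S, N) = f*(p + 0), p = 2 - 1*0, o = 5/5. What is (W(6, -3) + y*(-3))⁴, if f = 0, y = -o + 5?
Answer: 20736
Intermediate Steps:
o = 1 (o = 5*(⅕) = 1)
y = 4 (y = -1*1 + 5 = -1 + 5 = 4)
p = 2 (p = 2 + 0 = 2)
W(S, N) = 0 (W(S, N) = 0*(2 + 0) = 0*2 = 0)
(W(6, -3) + y*(-3))⁴ = (0 + 4*(-3))⁴ = (0 - 12)⁴ = (-12)⁴ = 20736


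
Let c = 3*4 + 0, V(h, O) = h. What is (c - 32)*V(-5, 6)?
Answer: 100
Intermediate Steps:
c = 12 (c = 12 + 0 = 12)
(c - 32)*V(-5, 6) = (12 - 32)*(-5) = -20*(-5) = 100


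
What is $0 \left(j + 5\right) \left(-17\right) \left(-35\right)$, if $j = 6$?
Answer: $0$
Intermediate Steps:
$0 \left(j + 5\right) \left(-17\right) \left(-35\right) = 0 \left(6 + 5\right) \left(-17\right) \left(-35\right) = 0 \cdot 11 \left(-17\right) \left(-35\right) = 0 \left(-17\right) \left(-35\right) = 0 \left(-35\right) = 0$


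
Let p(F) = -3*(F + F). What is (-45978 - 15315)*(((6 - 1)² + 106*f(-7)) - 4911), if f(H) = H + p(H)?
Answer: 72080568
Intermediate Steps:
p(F) = -6*F
f(H) = -5*H (f(H) = H - 6*H = -5*H)
(-45978 - 15315)*(((6 - 1)² + 106*f(-7)) - 4911) = (-45978 - 15315)*(((6 - 1)² + 106*(-5*(-7))) - 4911) = -61293*((5² + 106*35) - 4911) = -61293*((25 + 3710) - 4911) = -61293*(3735 - 4911) = -61293*(-1176) = 72080568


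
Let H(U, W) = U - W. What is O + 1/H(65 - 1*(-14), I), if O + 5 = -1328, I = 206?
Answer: -169292/127 ≈ -1333.0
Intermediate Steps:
O = -1333 (O = -5 - 1328 = -1333)
O + 1/H(65 - 1*(-14), I) = -1333 + 1/((65 - 1*(-14)) - 1*206) = -1333 + 1/((65 + 14) - 206) = -1333 + 1/(79 - 206) = -1333 + 1/(-127) = -1333 - 1/127 = -169292/127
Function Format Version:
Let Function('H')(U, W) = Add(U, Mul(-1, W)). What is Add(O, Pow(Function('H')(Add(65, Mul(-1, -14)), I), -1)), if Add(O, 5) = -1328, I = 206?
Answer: Rational(-169292, 127) ≈ -1333.0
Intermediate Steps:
O = -1333 (O = Add(-5, -1328) = -1333)
Add(O, Pow(Function('H')(Add(65, Mul(-1, -14)), I), -1)) = Add(-1333, Pow(Add(Add(65, Mul(-1, -14)), Mul(-1, 206)), -1)) = Add(-1333, Pow(Add(Add(65, 14), -206), -1)) = Add(-1333, Pow(Add(79, -206), -1)) = Add(-1333, Pow(-127, -1)) = Add(-1333, Rational(-1, 127)) = Rational(-169292, 127)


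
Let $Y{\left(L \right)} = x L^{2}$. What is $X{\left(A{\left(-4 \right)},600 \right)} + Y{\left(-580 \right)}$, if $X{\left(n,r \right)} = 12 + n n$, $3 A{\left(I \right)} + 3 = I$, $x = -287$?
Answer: $- \frac{868921043}{9} \approx -9.6547 \cdot 10^{7}$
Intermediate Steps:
$A{\left(I \right)} = -1 + \frac{I}{3}$
$X{\left(n,r \right)} = 12 + n^{2}$
$Y{\left(L \right)} = - 287 L^{2}$
$X{\left(A{\left(-4 \right)},600 \right)} + Y{\left(-580 \right)} = \left(12 + \left(-1 + \frac{1}{3} \left(-4\right)\right)^{2}\right) - 287 \left(-580\right)^{2} = \left(12 + \left(-1 - \frac{4}{3}\right)^{2}\right) - 96546800 = \left(12 + \left(- \frac{7}{3}\right)^{2}\right) - 96546800 = \left(12 + \frac{49}{9}\right) - 96546800 = \frac{157}{9} - 96546800 = - \frac{868921043}{9}$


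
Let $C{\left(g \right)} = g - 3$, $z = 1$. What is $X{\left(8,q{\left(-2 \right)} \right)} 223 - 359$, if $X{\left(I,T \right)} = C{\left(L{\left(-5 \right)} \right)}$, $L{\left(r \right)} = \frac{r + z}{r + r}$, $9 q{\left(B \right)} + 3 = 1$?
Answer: $- \frac{4694}{5} \approx -938.8$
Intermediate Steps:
$q{\left(B \right)} = - \frac{2}{9}$ ($q{\left(B \right)} = - \frac{1}{3} + \frac{1}{9} \cdot 1 = - \frac{1}{3} + \frac{1}{9} = - \frac{2}{9}$)
$L{\left(r \right)} = \frac{1 + r}{2 r}$ ($L{\left(r \right)} = \frac{r + 1}{r + r} = \frac{1 + r}{2 r}$)
$C{\left(g \right)} = -3 + g$
$X{\left(I,T \right)} = - \frac{13}{5}$ ($X{\left(I,T \right)} = -3 + \frac{1 - 5}{2 \left(-5\right)} = -3 + \frac{1}{2} \left(- \frac{1}{5}\right) \left(-4\right) = -3 + \frac{2}{5} = - \frac{13}{5}$)
$X{\left(8,q{\left(-2 \right)} \right)} 223 - 359 = \left(- \frac{13}{5}\right) 223 - 359 = - \frac{2899}{5} - 359 = - \frac{4694}{5}$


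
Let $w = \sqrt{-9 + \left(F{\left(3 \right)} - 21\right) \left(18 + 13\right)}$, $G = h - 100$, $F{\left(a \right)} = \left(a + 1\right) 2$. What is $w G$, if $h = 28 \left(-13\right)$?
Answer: $- 928 i \sqrt{103} \approx - 9418.2 i$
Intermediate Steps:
$h = -364$
$F{\left(a \right)} = 2 + 2 a$ ($F{\left(a \right)} = \left(1 + a\right) 2 = 2 + 2 a$)
$G = -464$ ($G = -364 - 100 = -464$)
$w = 2 i \sqrt{103}$ ($w = \sqrt{-9 + \left(\left(2 + 2 \cdot 3\right) - 21\right) \left(18 + 13\right)} = \sqrt{-9 + \left(\left(2 + 6\right) - 21\right) 31} = \sqrt{-9 + \left(8 - 21\right) 31} = \sqrt{-9 - 403} = \sqrt{-412} = 2 i \sqrt{103} \approx 20.298 i$)
$w G = 2 i \sqrt{103} \left(-464\right) = - 928 i \sqrt{103}$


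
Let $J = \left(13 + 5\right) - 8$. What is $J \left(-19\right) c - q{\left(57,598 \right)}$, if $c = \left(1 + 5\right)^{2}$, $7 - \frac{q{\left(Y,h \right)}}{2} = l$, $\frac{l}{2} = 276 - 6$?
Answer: $-5774$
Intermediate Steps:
$l = 540$ ($l = 2 \left(276 - 6\right) = 2 \cdot 270 = 540$)
$q{\left(Y,h \right)} = -1066$ ($q{\left(Y,h \right)} = 14 - 1080 = -1066$)
$J = 10$ ($J = 18 - 8 = 10$)
$c = 36$ ($c = 6^{2} = 36$)
$J \left(-19\right) c - q{\left(57,598 \right)} = 10 \left(-19\right) 36 - -1066 = \left(-190\right) 36 + 1066 = -6840 + 1066 = -5774$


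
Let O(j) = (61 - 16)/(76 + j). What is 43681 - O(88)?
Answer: 7163639/164 ≈ 43681.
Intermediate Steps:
O(j) = 45/(76 + j)
43681 - O(88) = 43681 - 45/(76 + 88) = 43681 - 45/164 = 7163639/164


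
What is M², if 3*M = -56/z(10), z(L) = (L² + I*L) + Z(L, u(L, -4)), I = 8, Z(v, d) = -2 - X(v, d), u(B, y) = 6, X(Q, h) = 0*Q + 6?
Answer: 196/16641 ≈ 0.011778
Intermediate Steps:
X(Q, h) = 6 (X(Q, h) = 0 + 6 = 6)
Z(v, d) = -8 (Z(v, d) = -2 - 1*6 = -2 - 6 = -8)
z(L) = -8 + L² + 8*L (z(L) = (L² + 8*L) - 8 = -8 + L² + 8*L)
M = -14/129 (M = (-56/(-8 + 10² + 8*10))/3 = (-56/(-8 + 100 + 80))/3 = (-56/172)/3 = (-56*1/172)/3 = (⅓)*(-14/43) = -14/129 ≈ -0.10853)
M² = (-14/129)² = 196/16641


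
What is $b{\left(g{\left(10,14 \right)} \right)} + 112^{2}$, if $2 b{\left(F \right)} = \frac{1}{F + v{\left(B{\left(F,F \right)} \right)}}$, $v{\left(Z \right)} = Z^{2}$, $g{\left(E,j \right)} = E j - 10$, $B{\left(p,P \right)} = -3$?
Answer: $\frac{3487233}{278} \approx 12544.0$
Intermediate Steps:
$g{\left(E,j \right)} = -10 + E j$
$b{\left(F \right)} = \frac{1}{2 \left(9 + F\right)}$ ($b{\left(F \right)} = \frac{1}{2 \left(F + \left(-3\right)^{2}\right)} = \frac{1}{2 \left(F + 9\right)} = \frac{1}{2 \left(9 + F\right)}$)
$b{\left(g{\left(10,14 \right)} \right)} + 112^{2} = \frac{1}{2 \left(9 + \left(-10 + 10 \cdot 14\right)\right)} + 112^{2} = \frac{1}{2 \left(9 + \left(-10 + 140\right)\right)} + 12544 = \frac{1}{2 \left(9 + 130\right)} + 12544 = \frac{1}{2 \cdot 139} + 12544 = \frac{1}{2} \cdot \frac{1}{139} + 12544 = \frac{1}{278} + 12544 = \frac{3487233}{278}$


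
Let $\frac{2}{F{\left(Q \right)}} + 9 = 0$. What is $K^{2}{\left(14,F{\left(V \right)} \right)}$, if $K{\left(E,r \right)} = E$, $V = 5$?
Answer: $196$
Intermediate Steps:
$F{\left(Q \right)} = - \frac{2}{9}$ ($F{\left(Q \right)} = \frac{2}{-9 + 0} = \frac{2}{-9} = 2 \left(- \frac{1}{9}\right) = - \frac{2}{9}$)
$K^{2}{\left(14,F{\left(V \right)} \right)} = 14^{2} = 196$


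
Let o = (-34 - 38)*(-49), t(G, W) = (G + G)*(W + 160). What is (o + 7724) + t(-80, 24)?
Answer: -18188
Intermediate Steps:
t(G, W) = 2*G*(160 + W) (t(G, W) = (2*G)*(160 + W) = 2*G*(160 + W))
o = 3528 (o = -72*(-49) = 3528)
(o + 7724) + t(-80, 24) = (3528 + 7724) + 2*(-80)*(160 + 24) = 11252 + 2*(-80)*184 = 11252 - 29440 = -18188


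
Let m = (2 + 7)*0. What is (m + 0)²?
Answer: 0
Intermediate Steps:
m = 0 (m = 9*0 = 0)
(m + 0)² = (0 + 0)² = 0² = 0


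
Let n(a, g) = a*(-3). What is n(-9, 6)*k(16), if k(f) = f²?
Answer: 6912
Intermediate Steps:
n(a, g) = -3*a
n(-9, 6)*k(16) = -3*(-9)*16² = 27*256 = 6912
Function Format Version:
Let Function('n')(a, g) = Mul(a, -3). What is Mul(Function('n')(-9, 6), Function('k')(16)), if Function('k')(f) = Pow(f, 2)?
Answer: 6912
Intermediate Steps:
Function('n')(a, g) = Mul(-3, a)
Mul(Function('n')(-9, 6), Function('k')(16)) = Mul(Mul(-3, -9), Pow(16, 2)) = Mul(27, 256) = 6912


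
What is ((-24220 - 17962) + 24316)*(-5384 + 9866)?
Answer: -80075412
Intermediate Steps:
((-24220 - 17962) + 24316)*(-5384 + 9866) = (-42182 + 24316)*4482 = -17866*4482 = -80075412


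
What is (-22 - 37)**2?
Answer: 3481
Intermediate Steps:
(-22 - 37)**2 = (-59)**2 = 3481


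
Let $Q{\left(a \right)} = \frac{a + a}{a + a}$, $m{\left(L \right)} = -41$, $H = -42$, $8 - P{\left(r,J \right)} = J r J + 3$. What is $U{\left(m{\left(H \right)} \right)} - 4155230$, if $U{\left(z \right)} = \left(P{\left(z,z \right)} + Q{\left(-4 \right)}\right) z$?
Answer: $-6981237$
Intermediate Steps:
$P{\left(r,J \right)} = 5 - r J^{2}$ ($P{\left(r,J \right)} = 8 - \left(J r J + 3\right) = 8 - \left(r J^{2} + 3\right) = 8 - \left(3 + r J^{2}\right) = 5 - r J^{2}$)
$Q{\left(a \right)} = 1$ ($Q{\left(a \right)} = \frac{2 a}{2 a} = 2 a \frac{1}{2 a} = 1$)
$U{\left(z \right)} = z \left(6 - z^{3}\right)$ ($U{\left(z \right)} = \left(\left(5 - z z^{2}\right) + 1\right) z = \left(\left(5 - z^{3}\right) + 1\right) z = \left(6 - z^{3}\right) z = z \left(6 - z^{3}\right)$)
$U{\left(m{\left(H \right)} \right)} - 4155230 = - 41 \left(6 - \left(-41\right)^{3}\right) - 4155230 = - 41 \left(6 - -68921\right) - 4155230 = - 41 \left(6 + 68921\right) - 4155230 = \left(-41\right) 68927 - 4155230 = -2826007 - 4155230 = -6981237$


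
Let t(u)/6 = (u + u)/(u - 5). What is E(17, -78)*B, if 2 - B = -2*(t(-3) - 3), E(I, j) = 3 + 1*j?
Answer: -375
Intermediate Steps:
E(I, j) = 3 + j
t(u) = 12*u/(-5 + u) (t(u) = 6*((u + u)/(u - 5)) = 6*((2*u)/(-5 + u)) = 6*(2*u/(-5 + u)) = 12*u/(-5 + u))
B = 5 (B = 2 - (-2)*(12*(-3)/(-5 - 3) - 3) = 2 - (-2)*(12*(-3)/(-8) - 3) = 2 - (-2)*(12*(-3)*(-⅛) - 3) = 2 - (-2)*(9/2 - 3) = 2 - (-2)*3/2 = 2 - 1*(-3) = 2 + 3 = 5)
E(17, -78)*B = (3 - 78)*5 = -75*5 = -375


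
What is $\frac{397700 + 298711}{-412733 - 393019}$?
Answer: $- \frac{77379}{89528} \approx -0.8643$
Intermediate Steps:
$\frac{397700 + 298711}{-412733 - 393019} = \frac{696411}{-412733 - 393019} = \frac{696411}{-805752} = 696411 \left(- \frac{1}{805752}\right) = - \frac{77379}{89528}$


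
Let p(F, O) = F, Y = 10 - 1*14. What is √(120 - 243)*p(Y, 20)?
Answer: -4*I*√123 ≈ -44.362*I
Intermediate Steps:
Y = -4 (Y = 10 - 14 = -4)
√(120 - 243)*p(Y, 20) = √(120 - 243)*(-4) = √(-123)*(-4) = (I*√123)*(-4) = -4*I*√123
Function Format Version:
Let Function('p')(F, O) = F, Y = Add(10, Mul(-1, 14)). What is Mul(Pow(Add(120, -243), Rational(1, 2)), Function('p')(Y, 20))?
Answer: Mul(-4, I, Pow(123, Rational(1, 2))) ≈ Mul(-44.362, I)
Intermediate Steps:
Y = -4 (Y = Add(10, -14) = -4)
Mul(Pow(Add(120, -243), Rational(1, 2)), Function('p')(Y, 20)) = Mul(Pow(Add(120, -243), Rational(1, 2)), -4) = Mul(Pow(-123, Rational(1, 2)), -4) = Mul(Mul(I, Pow(123, Rational(1, 2))), -4) = Mul(-4, I, Pow(123, Rational(1, 2)))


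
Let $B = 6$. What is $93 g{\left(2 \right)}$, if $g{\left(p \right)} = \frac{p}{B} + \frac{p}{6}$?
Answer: $62$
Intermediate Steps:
$g{\left(p \right)} = \frac{p}{3}$ ($g{\left(p \right)} = \frac{p}{6} + \frac{p}{6} = \frac{p}{3}$)
$93 g{\left(2 \right)} = 93 \cdot \frac{1}{3} \cdot 2 = 93 \cdot \frac{2}{3} = 62$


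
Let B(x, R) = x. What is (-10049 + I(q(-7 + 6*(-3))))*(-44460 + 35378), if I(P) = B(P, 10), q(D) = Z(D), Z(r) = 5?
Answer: 91219608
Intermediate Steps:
q(D) = 5
I(P) = P
(-10049 + I(q(-7 + 6*(-3))))*(-44460 + 35378) = (-10049 + 5)*(-44460 + 35378) = -10044*(-9082) = 91219608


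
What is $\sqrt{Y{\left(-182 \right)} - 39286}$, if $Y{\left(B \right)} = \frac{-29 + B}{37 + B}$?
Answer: $\frac{i \sqrt{825957555}}{145} \approx 198.2 i$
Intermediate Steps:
$Y{\left(B \right)} = \frac{-29 + B}{37 + B}$
$\sqrt{Y{\left(-182 \right)} - 39286} = \sqrt{\frac{-29 - 182}{37 - 182} - 39286} = \sqrt{\frac{1}{-145} \left(-211\right) - 39286} = \sqrt{\left(- \frac{1}{145}\right) \left(-211\right) - 39286} = \sqrt{\frac{211}{145} - 39286} = \sqrt{- \frac{5696259}{145}} = \frac{i \sqrt{825957555}}{145}$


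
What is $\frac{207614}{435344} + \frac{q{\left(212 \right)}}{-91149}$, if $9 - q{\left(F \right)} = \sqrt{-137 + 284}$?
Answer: $\frac{137100655}{287544712} + \frac{7 \sqrt{3}}{91149} \approx 0.47693$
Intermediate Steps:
$q{\left(F \right)} = 9 - 7 \sqrt{3}$ ($q{\left(F \right)} = 9 - \sqrt{-137 + 284} = 9 - \sqrt{147} = 9 - 7 \sqrt{3}$)
$\frac{207614}{435344} + \frac{q{\left(212 \right)}}{-91149} = \frac{207614}{435344} + \frac{9 - 7 \sqrt{3}}{-91149} = 207614 \cdot \frac{1}{435344} + \left(9 - 7 \sqrt{3}\right) \left(- \frac{1}{91149}\right) = \frac{103807}{217672} - \left(\frac{3}{30383} - \frac{7 \sqrt{3}}{91149}\right) = \frac{137100655}{287544712} + \frac{7 \sqrt{3}}{91149}$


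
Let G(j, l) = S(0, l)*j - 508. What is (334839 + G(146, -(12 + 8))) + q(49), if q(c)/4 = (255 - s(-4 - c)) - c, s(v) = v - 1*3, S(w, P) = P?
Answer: 332459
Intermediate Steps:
s(v) = -3 + v (s(v) = v - 3 = -3 + v)
G(j, l) = -508 + j*l (G(j, l) = l*j - 508 = j*l - 508 = -508 + j*l)
q(c) = 1048 (q(c) = 4*((255 - (-3 + (-4 - c))) - c) = 4*((255 - (-7 - c)) - c) = 4*((255 + (7 + c)) - c) = 4*((262 + c) - c) = 4*262 = 1048)
(334839 + G(146, -(12 + 8))) + q(49) = (334839 + (-508 + 146*(-(12 + 8)))) + 1048 = (334839 + (-508 + 146*(-1*20))) + 1048 = (334839 + (-508 + 146*(-20))) + 1048 = (334839 + (-508 - 2920)) + 1048 = (334839 - 3428) + 1048 = 331411 + 1048 = 332459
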